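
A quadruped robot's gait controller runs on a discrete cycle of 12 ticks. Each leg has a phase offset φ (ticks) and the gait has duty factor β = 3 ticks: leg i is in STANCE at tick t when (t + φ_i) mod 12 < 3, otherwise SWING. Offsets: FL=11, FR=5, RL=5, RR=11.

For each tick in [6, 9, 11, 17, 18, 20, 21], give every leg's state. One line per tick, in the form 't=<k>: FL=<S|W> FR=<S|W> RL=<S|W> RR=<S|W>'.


t=6: phase=(5,11,11,5) vs β=3 → FL=W FR=W RL=W RR=W
t=9: phase=(8,2,2,8) vs β=3 → FL=W FR=S RL=S RR=W
t=11: phase=(10,4,4,10) vs β=3 → FL=W FR=W RL=W RR=W
t=17: phase=(4,10,10,4) vs β=3 → FL=W FR=W RL=W RR=W
t=18: phase=(5,11,11,5) vs β=3 → FL=W FR=W RL=W RR=W
t=20: phase=(7,1,1,7) vs β=3 → FL=W FR=S RL=S RR=W
t=21: phase=(8,2,2,8) vs β=3 → FL=W FR=S RL=S RR=W

t=6: FL=W FR=W RL=W RR=W
t=9: FL=W FR=S RL=S RR=W
t=11: FL=W FR=W RL=W RR=W
t=17: FL=W FR=W RL=W RR=W
t=18: FL=W FR=W RL=W RR=W
t=20: FL=W FR=S RL=S RR=W
t=21: FL=W FR=S RL=S RR=W


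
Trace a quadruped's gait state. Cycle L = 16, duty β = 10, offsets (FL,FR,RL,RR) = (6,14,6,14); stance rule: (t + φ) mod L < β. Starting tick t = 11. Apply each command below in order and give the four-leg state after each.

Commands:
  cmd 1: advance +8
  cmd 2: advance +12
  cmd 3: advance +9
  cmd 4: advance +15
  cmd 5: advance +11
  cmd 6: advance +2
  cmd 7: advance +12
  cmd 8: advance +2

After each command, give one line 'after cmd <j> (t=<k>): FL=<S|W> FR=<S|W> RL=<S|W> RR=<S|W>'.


start t=11: FL=S FR=S RL=S RR=S
cmd 1: advance +8 → t=19, phase=(9,1,9,1) → FL=S FR=S RL=S RR=S
cmd 2: advance +12 → t=31, phase=(5,13,5,13) → FL=S FR=W RL=S RR=W
cmd 3: advance +9 → t=40, phase=(14,6,14,6) → FL=W FR=S RL=W RR=S
cmd 4: advance +15 → t=55, phase=(13,5,13,5) → FL=W FR=S RL=W RR=S
cmd 5: advance +11 → t=66, phase=(8,0,8,0) → FL=S FR=S RL=S RR=S
cmd 6: advance +2 → t=68, phase=(10,2,10,2) → FL=W FR=S RL=W RR=S
cmd 7: advance +12 → t=80, phase=(6,14,6,14) → FL=S FR=W RL=S RR=W
cmd 8: advance +2 → t=82, phase=(8,0,8,0) → FL=S FR=S RL=S RR=S

after cmd 1 (t=19): FL=S FR=S RL=S RR=S
after cmd 2 (t=31): FL=S FR=W RL=S RR=W
after cmd 3 (t=40): FL=W FR=S RL=W RR=S
after cmd 4 (t=55): FL=W FR=S RL=W RR=S
after cmd 5 (t=66): FL=S FR=S RL=S RR=S
after cmd 6 (t=68): FL=W FR=S RL=W RR=S
after cmd 7 (t=80): FL=S FR=W RL=S RR=W
after cmd 8 (t=82): FL=S FR=S RL=S RR=S


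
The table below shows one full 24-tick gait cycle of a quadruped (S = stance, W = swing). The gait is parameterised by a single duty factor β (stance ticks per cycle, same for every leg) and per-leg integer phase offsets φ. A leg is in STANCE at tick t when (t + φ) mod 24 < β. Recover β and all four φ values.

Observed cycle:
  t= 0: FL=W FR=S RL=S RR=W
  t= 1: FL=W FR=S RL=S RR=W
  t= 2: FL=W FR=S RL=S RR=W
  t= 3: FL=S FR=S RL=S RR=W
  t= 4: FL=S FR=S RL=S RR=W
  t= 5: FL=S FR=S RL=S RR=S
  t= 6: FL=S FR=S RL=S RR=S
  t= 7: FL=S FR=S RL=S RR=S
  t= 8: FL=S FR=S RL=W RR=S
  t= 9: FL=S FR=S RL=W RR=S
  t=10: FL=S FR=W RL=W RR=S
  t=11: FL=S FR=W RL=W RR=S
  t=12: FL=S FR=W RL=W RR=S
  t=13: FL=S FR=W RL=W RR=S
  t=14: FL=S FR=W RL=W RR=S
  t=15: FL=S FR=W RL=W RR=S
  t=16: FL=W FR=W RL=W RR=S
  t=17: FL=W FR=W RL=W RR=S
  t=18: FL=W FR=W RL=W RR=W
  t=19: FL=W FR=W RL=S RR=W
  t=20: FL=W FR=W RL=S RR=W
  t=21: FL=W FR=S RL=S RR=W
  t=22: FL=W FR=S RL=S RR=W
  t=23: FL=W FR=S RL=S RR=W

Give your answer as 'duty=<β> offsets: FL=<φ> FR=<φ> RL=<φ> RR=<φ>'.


duty β = stance ticks per leg = 13
FL: stance ticks = 13; W→S at t=3 → φ=21
FR: stance ticks = 13; W→S at t=21 → φ=3
RL: stance ticks = 13; W→S at t=19 → φ=5
RR: stance ticks = 13; W→S at t=5 → φ=19

duty=13 offsets: FL=21 FR=3 RL=5 RR=19


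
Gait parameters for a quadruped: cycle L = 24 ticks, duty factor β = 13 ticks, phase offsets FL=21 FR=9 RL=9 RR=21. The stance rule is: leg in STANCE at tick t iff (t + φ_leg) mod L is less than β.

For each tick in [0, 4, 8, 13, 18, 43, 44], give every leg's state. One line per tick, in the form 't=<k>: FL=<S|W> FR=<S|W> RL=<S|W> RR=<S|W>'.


t=0: FL=W FR=S RL=S RR=W
t=4: FL=S FR=W RL=W RR=S
t=8: FL=S FR=W RL=W RR=S
t=13: FL=S FR=W RL=W RR=S
t=18: FL=W FR=S RL=S RR=W
t=43: FL=W FR=S RL=S RR=W
t=44: FL=W FR=S RL=S RR=W

t=0: phase=(21,9,9,21) vs β=13 → FL=W FR=S RL=S RR=W
t=4: phase=(1,13,13,1) vs β=13 → FL=S FR=W RL=W RR=S
t=8: phase=(5,17,17,5) vs β=13 → FL=S FR=W RL=W RR=S
t=13: phase=(10,22,22,10) vs β=13 → FL=S FR=W RL=W RR=S
t=18: phase=(15,3,3,15) vs β=13 → FL=W FR=S RL=S RR=W
t=43: phase=(16,4,4,16) vs β=13 → FL=W FR=S RL=S RR=W
t=44: phase=(17,5,5,17) vs β=13 → FL=W FR=S RL=S RR=W


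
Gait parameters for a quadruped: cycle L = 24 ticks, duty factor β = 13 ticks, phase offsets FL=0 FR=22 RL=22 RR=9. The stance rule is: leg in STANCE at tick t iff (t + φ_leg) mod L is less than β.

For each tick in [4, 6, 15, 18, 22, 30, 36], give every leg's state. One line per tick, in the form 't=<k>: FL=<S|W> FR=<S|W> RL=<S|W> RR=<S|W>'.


t=4: phase=(4,2,2,13) vs β=13 → FL=S FR=S RL=S RR=W
t=6: phase=(6,4,4,15) vs β=13 → FL=S FR=S RL=S RR=W
t=15: phase=(15,13,13,0) vs β=13 → FL=W FR=W RL=W RR=S
t=18: phase=(18,16,16,3) vs β=13 → FL=W FR=W RL=W RR=S
t=22: phase=(22,20,20,7) vs β=13 → FL=W FR=W RL=W RR=S
t=30: phase=(6,4,4,15) vs β=13 → FL=S FR=S RL=S RR=W
t=36: phase=(12,10,10,21) vs β=13 → FL=S FR=S RL=S RR=W

t=4: FL=S FR=S RL=S RR=W
t=6: FL=S FR=S RL=S RR=W
t=15: FL=W FR=W RL=W RR=S
t=18: FL=W FR=W RL=W RR=S
t=22: FL=W FR=W RL=W RR=S
t=30: FL=S FR=S RL=S RR=W
t=36: FL=S FR=S RL=S RR=W


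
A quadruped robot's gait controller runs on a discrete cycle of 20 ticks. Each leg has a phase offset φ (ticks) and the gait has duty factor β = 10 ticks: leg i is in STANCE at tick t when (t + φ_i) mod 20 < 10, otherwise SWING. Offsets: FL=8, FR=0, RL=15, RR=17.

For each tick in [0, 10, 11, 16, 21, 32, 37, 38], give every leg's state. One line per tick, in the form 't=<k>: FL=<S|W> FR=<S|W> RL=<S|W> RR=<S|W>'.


t=0: FL=S FR=S RL=W RR=W
t=10: FL=W FR=W RL=S RR=S
t=11: FL=W FR=W RL=S RR=S
t=16: FL=S FR=W RL=W RR=W
t=21: FL=S FR=S RL=W RR=W
t=32: FL=S FR=W RL=S RR=S
t=37: FL=S FR=W RL=W RR=W
t=38: FL=S FR=W RL=W RR=W

t=0: phase=(8,0,15,17) vs β=10 → FL=S FR=S RL=W RR=W
t=10: phase=(18,10,5,7) vs β=10 → FL=W FR=W RL=S RR=S
t=11: phase=(19,11,6,8) vs β=10 → FL=W FR=W RL=S RR=S
t=16: phase=(4,16,11,13) vs β=10 → FL=S FR=W RL=W RR=W
t=21: phase=(9,1,16,18) vs β=10 → FL=S FR=S RL=W RR=W
t=32: phase=(0,12,7,9) vs β=10 → FL=S FR=W RL=S RR=S
t=37: phase=(5,17,12,14) vs β=10 → FL=S FR=W RL=W RR=W
t=38: phase=(6,18,13,15) vs β=10 → FL=S FR=W RL=W RR=W


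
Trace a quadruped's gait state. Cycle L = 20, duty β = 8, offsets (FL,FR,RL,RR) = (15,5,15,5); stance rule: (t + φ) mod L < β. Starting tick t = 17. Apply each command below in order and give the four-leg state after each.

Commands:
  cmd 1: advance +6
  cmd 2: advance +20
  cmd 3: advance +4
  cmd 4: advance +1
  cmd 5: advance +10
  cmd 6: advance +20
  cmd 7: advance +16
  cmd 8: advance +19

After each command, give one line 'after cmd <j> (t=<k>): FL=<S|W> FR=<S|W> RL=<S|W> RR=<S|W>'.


after cmd 1 (t=23): FL=W FR=W RL=W RR=W
after cmd 2 (t=43): FL=W FR=W RL=W RR=W
after cmd 3 (t=47): FL=S FR=W RL=S RR=W
after cmd 4 (t=48): FL=S FR=W RL=S RR=W
after cmd 5 (t=58): FL=W FR=S RL=W RR=S
after cmd 6 (t=78): FL=W FR=S RL=W RR=S
after cmd 7 (t=94): FL=W FR=W RL=W RR=W
after cmd 8 (t=113): FL=W FR=W RL=W RR=W

start t=17: FL=W FR=S RL=W RR=S
cmd 1: advance +6 → t=23, phase=(18,8,18,8) → FL=W FR=W RL=W RR=W
cmd 2: advance +20 → t=43, phase=(18,8,18,8) → FL=W FR=W RL=W RR=W
cmd 3: advance +4 → t=47, phase=(2,12,2,12) → FL=S FR=W RL=S RR=W
cmd 4: advance +1 → t=48, phase=(3,13,3,13) → FL=S FR=W RL=S RR=W
cmd 5: advance +10 → t=58, phase=(13,3,13,3) → FL=W FR=S RL=W RR=S
cmd 6: advance +20 → t=78, phase=(13,3,13,3) → FL=W FR=S RL=W RR=S
cmd 7: advance +16 → t=94, phase=(9,19,9,19) → FL=W FR=W RL=W RR=W
cmd 8: advance +19 → t=113, phase=(8,18,8,18) → FL=W FR=W RL=W RR=W


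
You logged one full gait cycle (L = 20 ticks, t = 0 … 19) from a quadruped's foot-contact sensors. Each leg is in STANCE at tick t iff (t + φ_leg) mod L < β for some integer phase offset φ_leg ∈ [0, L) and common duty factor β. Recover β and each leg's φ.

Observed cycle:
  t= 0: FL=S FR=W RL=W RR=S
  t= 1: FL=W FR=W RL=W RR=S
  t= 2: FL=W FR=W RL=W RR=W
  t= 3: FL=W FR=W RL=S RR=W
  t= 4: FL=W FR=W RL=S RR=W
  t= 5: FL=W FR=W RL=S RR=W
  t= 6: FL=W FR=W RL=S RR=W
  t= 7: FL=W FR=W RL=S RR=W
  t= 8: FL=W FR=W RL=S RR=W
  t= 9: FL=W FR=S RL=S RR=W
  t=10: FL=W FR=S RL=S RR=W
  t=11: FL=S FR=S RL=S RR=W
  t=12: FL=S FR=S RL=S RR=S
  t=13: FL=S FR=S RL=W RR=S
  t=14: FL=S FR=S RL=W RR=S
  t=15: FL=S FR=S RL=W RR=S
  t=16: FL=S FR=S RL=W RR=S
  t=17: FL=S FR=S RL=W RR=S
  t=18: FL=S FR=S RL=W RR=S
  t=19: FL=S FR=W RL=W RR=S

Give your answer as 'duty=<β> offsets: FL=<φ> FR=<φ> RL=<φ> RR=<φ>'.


duty=10 offsets: FL=9 FR=11 RL=17 RR=8

duty β = stance ticks per leg = 10
FL: stance ticks = 10; W→S at t=11 → φ=9
FR: stance ticks = 10; W→S at t=9 → φ=11
RL: stance ticks = 10; W→S at t=3 → φ=17
RR: stance ticks = 10; W→S at t=12 → φ=8


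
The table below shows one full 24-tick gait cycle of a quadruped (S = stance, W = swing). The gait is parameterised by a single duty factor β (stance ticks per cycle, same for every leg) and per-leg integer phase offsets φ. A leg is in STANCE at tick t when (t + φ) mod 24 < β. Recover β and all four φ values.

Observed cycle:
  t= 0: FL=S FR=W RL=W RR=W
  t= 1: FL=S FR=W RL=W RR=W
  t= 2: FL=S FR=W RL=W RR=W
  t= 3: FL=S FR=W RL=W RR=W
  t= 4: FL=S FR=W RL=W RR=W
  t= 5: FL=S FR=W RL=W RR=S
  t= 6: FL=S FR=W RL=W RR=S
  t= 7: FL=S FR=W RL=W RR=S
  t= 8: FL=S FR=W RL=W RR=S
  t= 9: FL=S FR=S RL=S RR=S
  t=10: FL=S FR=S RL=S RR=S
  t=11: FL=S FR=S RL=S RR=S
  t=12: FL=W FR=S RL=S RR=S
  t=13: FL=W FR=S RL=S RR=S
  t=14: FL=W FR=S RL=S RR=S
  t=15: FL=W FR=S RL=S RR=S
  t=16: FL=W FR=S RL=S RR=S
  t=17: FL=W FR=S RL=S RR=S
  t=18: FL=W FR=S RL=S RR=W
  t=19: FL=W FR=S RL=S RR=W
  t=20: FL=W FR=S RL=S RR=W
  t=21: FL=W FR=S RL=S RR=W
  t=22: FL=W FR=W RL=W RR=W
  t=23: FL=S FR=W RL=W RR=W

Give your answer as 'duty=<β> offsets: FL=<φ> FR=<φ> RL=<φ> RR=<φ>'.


duty=13 offsets: FL=1 FR=15 RL=15 RR=19

duty β = stance ticks per leg = 13
FL: stance ticks = 13; W→S at t=23 → φ=1
FR: stance ticks = 13; W→S at t=9 → φ=15
RL: stance ticks = 13; W→S at t=9 → φ=15
RR: stance ticks = 13; W→S at t=5 → φ=19


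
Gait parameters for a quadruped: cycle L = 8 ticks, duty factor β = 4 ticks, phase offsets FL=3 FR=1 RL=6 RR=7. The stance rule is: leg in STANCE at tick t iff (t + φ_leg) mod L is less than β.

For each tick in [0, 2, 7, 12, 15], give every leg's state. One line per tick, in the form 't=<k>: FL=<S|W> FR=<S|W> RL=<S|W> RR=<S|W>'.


t=0: phase=(3,1,6,7) vs β=4 → FL=S FR=S RL=W RR=W
t=2: phase=(5,3,0,1) vs β=4 → FL=W FR=S RL=S RR=S
t=7: phase=(2,0,5,6) vs β=4 → FL=S FR=S RL=W RR=W
t=12: phase=(7,5,2,3) vs β=4 → FL=W FR=W RL=S RR=S
t=15: phase=(2,0,5,6) vs β=4 → FL=S FR=S RL=W RR=W

t=0: FL=S FR=S RL=W RR=W
t=2: FL=W FR=S RL=S RR=S
t=7: FL=S FR=S RL=W RR=W
t=12: FL=W FR=W RL=S RR=S
t=15: FL=S FR=S RL=W RR=W


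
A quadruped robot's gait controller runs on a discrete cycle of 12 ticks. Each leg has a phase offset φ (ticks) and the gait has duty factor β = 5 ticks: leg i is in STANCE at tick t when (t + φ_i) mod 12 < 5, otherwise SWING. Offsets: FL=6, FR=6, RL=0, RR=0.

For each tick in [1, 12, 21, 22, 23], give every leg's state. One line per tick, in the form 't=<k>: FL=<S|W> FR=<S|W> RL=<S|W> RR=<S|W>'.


t=1: FL=W FR=W RL=S RR=S
t=12: FL=W FR=W RL=S RR=S
t=21: FL=S FR=S RL=W RR=W
t=22: FL=S FR=S RL=W RR=W
t=23: FL=W FR=W RL=W RR=W

t=1: phase=(7,7,1,1) vs β=5 → FL=W FR=W RL=S RR=S
t=12: phase=(6,6,0,0) vs β=5 → FL=W FR=W RL=S RR=S
t=21: phase=(3,3,9,9) vs β=5 → FL=S FR=S RL=W RR=W
t=22: phase=(4,4,10,10) vs β=5 → FL=S FR=S RL=W RR=W
t=23: phase=(5,5,11,11) vs β=5 → FL=W FR=W RL=W RR=W


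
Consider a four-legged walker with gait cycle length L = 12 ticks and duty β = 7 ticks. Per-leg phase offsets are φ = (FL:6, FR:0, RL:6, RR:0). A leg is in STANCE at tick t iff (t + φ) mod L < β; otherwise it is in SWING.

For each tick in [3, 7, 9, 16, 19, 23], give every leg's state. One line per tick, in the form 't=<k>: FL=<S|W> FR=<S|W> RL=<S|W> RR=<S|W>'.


t=3: FL=W FR=S RL=W RR=S
t=7: FL=S FR=W RL=S RR=W
t=9: FL=S FR=W RL=S RR=W
t=16: FL=W FR=S RL=W RR=S
t=19: FL=S FR=W RL=S RR=W
t=23: FL=S FR=W RL=S RR=W

t=3: phase=(9,3,9,3) vs β=7 → FL=W FR=S RL=W RR=S
t=7: phase=(1,7,1,7) vs β=7 → FL=S FR=W RL=S RR=W
t=9: phase=(3,9,3,9) vs β=7 → FL=S FR=W RL=S RR=W
t=16: phase=(10,4,10,4) vs β=7 → FL=W FR=S RL=W RR=S
t=19: phase=(1,7,1,7) vs β=7 → FL=S FR=W RL=S RR=W
t=23: phase=(5,11,5,11) vs β=7 → FL=S FR=W RL=S RR=W


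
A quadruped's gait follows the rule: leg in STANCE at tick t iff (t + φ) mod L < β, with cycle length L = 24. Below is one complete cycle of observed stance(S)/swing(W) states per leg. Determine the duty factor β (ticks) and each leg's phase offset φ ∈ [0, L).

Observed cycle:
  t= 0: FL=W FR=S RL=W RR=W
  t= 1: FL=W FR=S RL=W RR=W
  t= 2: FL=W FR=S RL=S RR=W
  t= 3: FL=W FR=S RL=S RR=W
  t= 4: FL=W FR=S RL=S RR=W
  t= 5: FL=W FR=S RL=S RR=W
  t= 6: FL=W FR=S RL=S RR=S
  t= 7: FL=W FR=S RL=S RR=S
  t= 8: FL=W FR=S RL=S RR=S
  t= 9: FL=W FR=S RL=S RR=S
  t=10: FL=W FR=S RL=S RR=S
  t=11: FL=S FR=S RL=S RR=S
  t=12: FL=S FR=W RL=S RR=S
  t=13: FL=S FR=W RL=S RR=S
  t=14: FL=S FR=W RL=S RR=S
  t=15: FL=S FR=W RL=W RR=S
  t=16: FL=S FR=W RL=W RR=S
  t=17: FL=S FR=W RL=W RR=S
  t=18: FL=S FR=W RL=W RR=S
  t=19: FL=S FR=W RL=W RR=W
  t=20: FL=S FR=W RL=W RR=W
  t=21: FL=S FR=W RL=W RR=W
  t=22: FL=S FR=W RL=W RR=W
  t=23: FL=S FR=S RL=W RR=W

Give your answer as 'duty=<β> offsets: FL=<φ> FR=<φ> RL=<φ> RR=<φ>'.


duty β = stance ticks per leg = 13
FL: stance ticks = 13; W→S at t=11 → φ=13
FR: stance ticks = 13; W→S at t=23 → φ=1
RL: stance ticks = 13; W→S at t=2 → φ=22
RR: stance ticks = 13; W→S at t=6 → φ=18

duty=13 offsets: FL=13 FR=1 RL=22 RR=18


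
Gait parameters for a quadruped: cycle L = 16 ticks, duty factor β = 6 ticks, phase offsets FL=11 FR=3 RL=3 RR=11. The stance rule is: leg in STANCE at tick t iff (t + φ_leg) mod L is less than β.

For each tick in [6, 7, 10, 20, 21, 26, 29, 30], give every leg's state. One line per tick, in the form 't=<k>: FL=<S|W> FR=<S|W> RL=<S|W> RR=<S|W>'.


t=6: phase=(1,9,9,1) vs β=6 → FL=S FR=W RL=W RR=S
t=7: phase=(2,10,10,2) vs β=6 → FL=S FR=W RL=W RR=S
t=10: phase=(5,13,13,5) vs β=6 → FL=S FR=W RL=W RR=S
t=20: phase=(15,7,7,15) vs β=6 → FL=W FR=W RL=W RR=W
t=21: phase=(0,8,8,0) vs β=6 → FL=S FR=W RL=W RR=S
t=26: phase=(5,13,13,5) vs β=6 → FL=S FR=W RL=W RR=S
t=29: phase=(8,0,0,8) vs β=6 → FL=W FR=S RL=S RR=W
t=30: phase=(9,1,1,9) vs β=6 → FL=W FR=S RL=S RR=W

t=6: FL=S FR=W RL=W RR=S
t=7: FL=S FR=W RL=W RR=S
t=10: FL=S FR=W RL=W RR=S
t=20: FL=W FR=W RL=W RR=W
t=21: FL=S FR=W RL=W RR=S
t=26: FL=S FR=W RL=W RR=S
t=29: FL=W FR=S RL=S RR=W
t=30: FL=W FR=S RL=S RR=W


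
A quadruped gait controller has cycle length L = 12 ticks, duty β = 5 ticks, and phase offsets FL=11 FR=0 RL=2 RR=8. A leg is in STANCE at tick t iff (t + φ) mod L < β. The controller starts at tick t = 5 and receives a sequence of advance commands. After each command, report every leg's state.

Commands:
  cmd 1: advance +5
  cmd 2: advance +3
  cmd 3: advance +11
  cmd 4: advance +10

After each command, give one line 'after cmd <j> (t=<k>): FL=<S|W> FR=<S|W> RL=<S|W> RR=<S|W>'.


start t=5: FL=S FR=W RL=W RR=S
cmd 1: advance +5 → t=10, phase=(9,10,0,6) → FL=W FR=W RL=S RR=W
cmd 2: advance +3 → t=13, phase=(0,1,3,9) → FL=S FR=S RL=S RR=W
cmd 3: advance +11 → t=24, phase=(11,0,2,8) → FL=W FR=S RL=S RR=W
cmd 4: advance +10 → t=34, phase=(9,10,0,6) → FL=W FR=W RL=S RR=W

after cmd 1 (t=10): FL=W FR=W RL=S RR=W
after cmd 2 (t=13): FL=S FR=S RL=S RR=W
after cmd 3 (t=24): FL=W FR=S RL=S RR=W
after cmd 4 (t=34): FL=W FR=W RL=S RR=W


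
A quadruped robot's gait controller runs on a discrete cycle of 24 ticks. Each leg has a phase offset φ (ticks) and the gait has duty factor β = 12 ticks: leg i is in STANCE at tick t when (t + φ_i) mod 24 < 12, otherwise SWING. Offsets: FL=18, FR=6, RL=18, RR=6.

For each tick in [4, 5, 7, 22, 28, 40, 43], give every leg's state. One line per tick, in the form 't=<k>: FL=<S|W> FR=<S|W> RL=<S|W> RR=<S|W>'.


t=4: phase=(22,10,22,10) vs β=12 → FL=W FR=S RL=W RR=S
t=5: phase=(23,11,23,11) vs β=12 → FL=W FR=S RL=W RR=S
t=7: phase=(1,13,1,13) vs β=12 → FL=S FR=W RL=S RR=W
t=22: phase=(16,4,16,4) vs β=12 → FL=W FR=S RL=W RR=S
t=28: phase=(22,10,22,10) vs β=12 → FL=W FR=S RL=W RR=S
t=40: phase=(10,22,10,22) vs β=12 → FL=S FR=W RL=S RR=W
t=43: phase=(13,1,13,1) vs β=12 → FL=W FR=S RL=W RR=S

t=4: FL=W FR=S RL=W RR=S
t=5: FL=W FR=S RL=W RR=S
t=7: FL=S FR=W RL=S RR=W
t=22: FL=W FR=S RL=W RR=S
t=28: FL=W FR=S RL=W RR=S
t=40: FL=S FR=W RL=S RR=W
t=43: FL=W FR=S RL=W RR=S


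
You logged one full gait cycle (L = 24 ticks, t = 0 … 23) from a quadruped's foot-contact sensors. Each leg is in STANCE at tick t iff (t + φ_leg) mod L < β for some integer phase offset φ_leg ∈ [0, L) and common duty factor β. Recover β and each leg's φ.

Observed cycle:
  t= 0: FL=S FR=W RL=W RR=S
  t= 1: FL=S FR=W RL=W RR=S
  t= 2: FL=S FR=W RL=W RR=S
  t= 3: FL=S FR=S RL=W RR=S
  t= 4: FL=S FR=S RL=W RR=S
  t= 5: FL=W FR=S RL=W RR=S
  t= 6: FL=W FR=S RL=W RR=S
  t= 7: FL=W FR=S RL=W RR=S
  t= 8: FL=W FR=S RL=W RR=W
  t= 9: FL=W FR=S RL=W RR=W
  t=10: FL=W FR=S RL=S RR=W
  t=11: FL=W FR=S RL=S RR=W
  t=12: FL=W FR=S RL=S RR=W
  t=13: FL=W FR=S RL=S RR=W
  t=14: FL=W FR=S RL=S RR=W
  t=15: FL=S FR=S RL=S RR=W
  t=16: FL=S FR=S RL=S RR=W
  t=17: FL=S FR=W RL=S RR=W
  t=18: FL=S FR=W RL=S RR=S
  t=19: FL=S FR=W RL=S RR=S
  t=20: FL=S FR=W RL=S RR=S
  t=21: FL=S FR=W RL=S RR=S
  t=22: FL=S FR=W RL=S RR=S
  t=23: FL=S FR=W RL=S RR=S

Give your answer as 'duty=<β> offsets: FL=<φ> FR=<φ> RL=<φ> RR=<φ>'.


duty=14 offsets: FL=9 FR=21 RL=14 RR=6

duty β = stance ticks per leg = 14
FL: stance ticks = 14; W→S at t=15 → φ=9
FR: stance ticks = 14; W→S at t=3 → φ=21
RL: stance ticks = 14; W→S at t=10 → φ=14
RR: stance ticks = 14; W→S at t=18 → φ=6


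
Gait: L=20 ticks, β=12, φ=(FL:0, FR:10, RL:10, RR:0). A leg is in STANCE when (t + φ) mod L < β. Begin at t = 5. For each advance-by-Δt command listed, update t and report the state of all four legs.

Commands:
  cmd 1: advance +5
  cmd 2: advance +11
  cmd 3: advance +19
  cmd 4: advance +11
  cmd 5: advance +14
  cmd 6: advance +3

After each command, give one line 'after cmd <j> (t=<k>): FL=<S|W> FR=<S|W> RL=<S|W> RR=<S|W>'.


start t=5: FL=S FR=W RL=W RR=S
cmd 1: advance +5 → t=10, phase=(10,0,0,10) → FL=S FR=S RL=S RR=S
cmd 2: advance +11 → t=21, phase=(1,11,11,1) → FL=S FR=S RL=S RR=S
cmd 3: advance +19 → t=40, phase=(0,10,10,0) → FL=S FR=S RL=S RR=S
cmd 4: advance +11 → t=51, phase=(11,1,1,11) → FL=S FR=S RL=S RR=S
cmd 5: advance +14 → t=65, phase=(5,15,15,5) → FL=S FR=W RL=W RR=S
cmd 6: advance +3 → t=68, phase=(8,18,18,8) → FL=S FR=W RL=W RR=S

after cmd 1 (t=10): FL=S FR=S RL=S RR=S
after cmd 2 (t=21): FL=S FR=S RL=S RR=S
after cmd 3 (t=40): FL=S FR=S RL=S RR=S
after cmd 4 (t=51): FL=S FR=S RL=S RR=S
after cmd 5 (t=65): FL=S FR=W RL=W RR=S
after cmd 6 (t=68): FL=S FR=W RL=W RR=S


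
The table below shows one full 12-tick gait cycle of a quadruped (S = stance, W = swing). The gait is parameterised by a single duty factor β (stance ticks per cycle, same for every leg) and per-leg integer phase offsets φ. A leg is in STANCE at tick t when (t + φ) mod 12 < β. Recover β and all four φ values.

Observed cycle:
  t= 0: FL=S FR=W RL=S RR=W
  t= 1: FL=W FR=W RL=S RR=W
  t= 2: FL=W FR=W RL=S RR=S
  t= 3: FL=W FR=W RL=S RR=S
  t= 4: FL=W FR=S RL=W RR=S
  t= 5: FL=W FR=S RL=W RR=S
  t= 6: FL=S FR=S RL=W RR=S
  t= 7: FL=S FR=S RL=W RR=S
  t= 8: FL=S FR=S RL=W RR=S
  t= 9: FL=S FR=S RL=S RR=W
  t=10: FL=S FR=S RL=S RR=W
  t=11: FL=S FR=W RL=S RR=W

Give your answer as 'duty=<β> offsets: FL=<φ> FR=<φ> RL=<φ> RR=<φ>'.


duty=7 offsets: FL=6 FR=8 RL=3 RR=10

duty β = stance ticks per leg = 7
FL: stance ticks = 7; W→S at t=6 → φ=6
FR: stance ticks = 7; W→S at t=4 → φ=8
RL: stance ticks = 7; W→S at t=9 → φ=3
RR: stance ticks = 7; W→S at t=2 → φ=10


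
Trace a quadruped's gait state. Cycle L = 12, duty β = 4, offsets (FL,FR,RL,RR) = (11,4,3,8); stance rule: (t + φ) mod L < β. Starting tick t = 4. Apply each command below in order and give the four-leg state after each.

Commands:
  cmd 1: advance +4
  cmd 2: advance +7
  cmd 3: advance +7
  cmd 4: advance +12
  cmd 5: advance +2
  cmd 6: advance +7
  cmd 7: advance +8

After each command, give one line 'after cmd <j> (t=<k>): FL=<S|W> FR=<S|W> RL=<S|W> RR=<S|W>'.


start t=4: FL=S FR=W RL=W RR=S
cmd 1: advance +4 → t=8, phase=(7,0,11,4) → FL=W FR=S RL=W RR=W
cmd 2: advance +7 → t=15, phase=(2,7,6,11) → FL=S FR=W RL=W RR=W
cmd 3: advance +7 → t=22, phase=(9,2,1,6) → FL=W FR=S RL=S RR=W
cmd 4: advance +12 → t=34, phase=(9,2,1,6) → FL=W FR=S RL=S RR=W
cmd 5: advance +2 → t=36, phase=(11,4,3,8) → FL=W FR=W RL=S RR=W
cmd 6: advance +7 → t=43, phase=(6,11,10,3) → FL=W FR=W RL=W RR=S
cmd 7: advance +8 → t=51, phase=(2,7,6,11) → FL=S FR=W RL=W RR=W

after cmd 1 (t=8): FL=W FR=S RL=W RR=W
after cmd 2 (t=15): FL=S FR=W RL=W RR=W
after cmd 3 (t=22): FL=W FR=S RL=S RR=W
after cmd 4 (t=34): FL=W FR=S RL=S RR=W
after cmd 5 (t=36): FL=W FR=W RL=S RR=W
after cmd 6 (t=43): FL=W FR=W RL=W RR=S
after cmd 7 (t=51): FL=S FR=W RL=W RR=W


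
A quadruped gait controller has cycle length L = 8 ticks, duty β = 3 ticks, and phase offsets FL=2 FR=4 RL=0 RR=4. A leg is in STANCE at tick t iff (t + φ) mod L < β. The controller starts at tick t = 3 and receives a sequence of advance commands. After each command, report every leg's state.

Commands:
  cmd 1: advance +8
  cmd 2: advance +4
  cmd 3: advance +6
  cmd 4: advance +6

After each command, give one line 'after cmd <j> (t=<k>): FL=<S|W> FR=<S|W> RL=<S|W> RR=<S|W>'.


start t=3: FL=W FR=W RL=W RR=W
cmd 1: advance +8 → t=11, phase=(5,7,3,7) → FL=W FR=W RL=W RR=W
cmd 2: advance +4 → t=15, phase=(1,3,7,3) → FL=S FR=W RL=W RR=W
cmd 3: advance +6 → t=21, phase=(7,1,5,1) → FL=W FR=S RL=W RR=S
cmd 4: advance +6 → t=27, phase=(5,7,3,7) → FL=W FR=W RL=W RR=W

after cmd 1 (t=11): FL=W FR=W RL=W RR=W
after cmd 2 (t=15): FL=S FR=W RL=W RR=W
after cmd 3 (t=21): FL=W FR=S RL=W RR=S
after cmd 4 (t=27): FL=W FR=W RL=W RR=W


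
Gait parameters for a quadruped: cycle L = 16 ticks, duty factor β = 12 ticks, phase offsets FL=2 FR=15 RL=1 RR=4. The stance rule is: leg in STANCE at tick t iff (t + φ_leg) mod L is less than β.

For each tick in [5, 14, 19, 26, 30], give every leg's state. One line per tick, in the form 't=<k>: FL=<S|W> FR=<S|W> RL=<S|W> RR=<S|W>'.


t=5: phase=(7,4,6,9) vs β=12 → FL=S FR=S RL=S RR=S
t=14: phase=(0,13,15,2) vs β=12 → FL=S FR=W RL=W RR=S
t=19: phase=(5,2,4,7) vs β=12 → FL=S FR=S RL=S RR=S
t=26: phase=(12,9,11,14) vs β=12 → FL=W FR=S RL=S RR=W
t=30: phase=(0,13,15,2) vs β=12 → FL=S FR=W RL=W RR=S

t=5: FL=S FR=S RL=S RR=S
t=14: FL=S FR=W RL=W RR=S
t=19: FL=S FR=S RL=S RR=S
t=26: FL=W FR=S RL=S RR=W
t=30: FL=S FR=W RL=W RR=S


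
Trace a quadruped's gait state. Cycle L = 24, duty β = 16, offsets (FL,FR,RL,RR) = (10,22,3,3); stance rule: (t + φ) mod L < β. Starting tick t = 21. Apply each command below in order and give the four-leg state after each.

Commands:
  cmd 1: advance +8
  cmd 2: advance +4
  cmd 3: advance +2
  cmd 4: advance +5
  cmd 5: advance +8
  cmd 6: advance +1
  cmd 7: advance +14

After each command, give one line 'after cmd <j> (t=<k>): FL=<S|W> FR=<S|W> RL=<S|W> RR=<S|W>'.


after cmd 1 (t=29): FL=S FR=S RL=S RR=S
after cmd 2 (t=33): FL=W FR=S RL=S RR=S
after cmd 3 (t=35): FL=W FR=S RL=S RR=S
after cmd 4 (t=40): FL=S FR=S RL=W RR=W
after cmd 5 (t=48): FL=S FR=W RL=S RR=S
after cmd 6 (t=49): FL=S FR=W RL=S RR=S
after cmd 7 (t=63): FL=S FR=S RL=W RR=W

start t=21: FL=S FR=W RL=S RR=S
cmd 1: advance +8 → t=29, phase=(15,3,8,8) → FL=S FR=S RL=S RR=S
cmd 2: advance +4 → t=33, phase=(19,7,12,12) → FL=W FR=S RL=S RR=S
cmd 3: advance +2 → t=35, phase=(21,9,14,14) → FL=W FR=S RL=S RR=S
cmd 4: advance +5 → t=40, phase=(2,14,19,19) → FL=S FR=S RL=W RR=W
cmd 5: advance +8 → t=48, phase=(10,22,3,3) → FL=S FR=W RL=S RR=S
cmd 6: advance +1 → t=49, phase=(11,23,4,4) → FL=S FR=W RL=S RR=S
cmd 7: advance +14 → t=63, phase=(1,13,18,18) → FL=S FR=S RL=W RR=W


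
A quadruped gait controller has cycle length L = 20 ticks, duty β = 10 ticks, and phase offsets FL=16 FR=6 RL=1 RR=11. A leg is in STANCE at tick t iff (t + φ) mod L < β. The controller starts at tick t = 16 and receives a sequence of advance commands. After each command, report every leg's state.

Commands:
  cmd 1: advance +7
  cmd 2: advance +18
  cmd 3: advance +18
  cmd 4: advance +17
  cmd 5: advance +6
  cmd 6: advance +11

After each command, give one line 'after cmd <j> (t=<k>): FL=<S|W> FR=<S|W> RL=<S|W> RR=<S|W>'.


start t=16: FL=W FR=S RL=W RR=S
cmd 1: advance +7 → t=23, phase=(19,9,4,14) → FL=W FR=S RL=S RR=W
cmd 2: advance +18 → t=41, phase=(17,7,2,12) → FL=W FR=S RL=S RR=W
cmd 3: advance +18 → t=59, phase=(15,5,0,10) → FL=W FR=S RL=S RR=W
cmd 4: advance +17 → t=76, phase=(12,2,17,7) → FL=W FR=S RL=W RR=S
cmd 5: advance +6 → t=82, phase=(18,8,3,13) → FL=W FR=S RL=S RR=W
cmd 6: advance +11 → t=93, phase=(9,19,14,4) → FL=S FR=W RL=W RR=S

after cmd 1 (t=23): FL=W FR=S RL=S RR=W
after cmd 2 (t=41): FL=W FR=S RL=S RR=W
after cmd 3 (t=59): FL=W FR=S RL=S RR=W
after cmd 4 (t=76): FL=W FR=S RL=W RR=S
after cmd 5 (t=82): FL=W FR=S RL=S RR=W
after cmd 6 (t=93): FL=S FR=W RL=W RR=S


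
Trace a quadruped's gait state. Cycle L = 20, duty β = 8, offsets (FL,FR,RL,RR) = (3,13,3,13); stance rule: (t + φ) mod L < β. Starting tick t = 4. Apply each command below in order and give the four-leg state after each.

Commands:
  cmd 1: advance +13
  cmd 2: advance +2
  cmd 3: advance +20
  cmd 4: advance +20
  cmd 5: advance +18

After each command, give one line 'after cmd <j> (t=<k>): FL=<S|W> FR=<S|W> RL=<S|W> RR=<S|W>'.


after cmd 1 (t=17): FL=S FR=W RL=S RR=W
after cmd 2 (t=19): FL=S FR=W RL=S RR=W
after cmd 3 (t=39): FL=S FR=W RL=S RR=W
after cmd 4 (t=59): FL=S FR=W RL=S RR=W
after cmd 5 (t=77): FL=S FR=W RL=S RR=W

start t=4: FL=S FR=W RL=S RR=W
cmd 1: advance +13 → t=17, phase=(0,10,0,10) → FL=S FR=W RL=S RR=W
cmd 2: advance +2 → t=19, phase=(2,12,2,12) → FL=S FR=W RL=S RR=W
cmd 3: advance +20 → t=39, phase=(2,12,2,12) → FL=S FR=W RL=S RR=W
cmd 4: advance +20 → t=59, phase=(2,12,2,12) → FL=S FR=W RL=S RR=W
cmd 5: advance +18 → t=77, phase=(0,10,0,10) → FL=S FR=W RL=S RR=W


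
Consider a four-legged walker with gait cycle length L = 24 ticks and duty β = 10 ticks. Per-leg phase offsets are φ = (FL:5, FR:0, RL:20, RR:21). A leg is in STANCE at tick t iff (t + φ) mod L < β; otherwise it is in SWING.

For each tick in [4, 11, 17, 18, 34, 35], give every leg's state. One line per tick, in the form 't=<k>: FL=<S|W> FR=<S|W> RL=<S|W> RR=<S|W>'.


t=4: FL=S FR=S RL=S RR=S
t=11: FL=W FR=W RL=S RR=S
t=17: FL=W FR=W RL=W RR=W
t=18: FL=W FR=W RL=W RR=W
t=34: FL=W FR=W RL=S RR=S
t=35: FL=W FR=W RL=S RR=S

t=4: phase=(9,4,0,1) vs β=10 → FL=S FR=S RL=S RR=S
t=11: phase=(16,11,7,8) vs β=10 → FL=W FR=W RL=S RR=S
t=17: phase=(22,17,13,14) vs β=10 → FL=W FR=W RL=W RR=W
t=18: phase=(23,18,14,15) vs β=10 → FL=W FR=W RL=W RR=W
t=34: phase=(15,10,6,7) vs β=10 → FL=W FR=W RL=S RR=S
t=35: phase=(16,11,7,8) vs β=10 → FL=W FR=W RL=S RR=S


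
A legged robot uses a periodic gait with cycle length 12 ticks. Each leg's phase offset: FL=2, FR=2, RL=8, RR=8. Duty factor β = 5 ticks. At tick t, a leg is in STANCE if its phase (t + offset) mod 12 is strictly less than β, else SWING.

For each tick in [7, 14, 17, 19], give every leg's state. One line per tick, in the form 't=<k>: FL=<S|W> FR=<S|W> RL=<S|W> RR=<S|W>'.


t=7: phase=(9,9,3,3) vs β=5 → FL=W FR=W RL=S RR=S
t=14: phase=(4,4,10,10) vs β=5 → FL=S FR=S RL=W RR=W
t=17: phase=(7,7,1,1) vs β=5 → FL=W FR=W RL=S RR=S
t=19: phase=(9,9,3,3) vs β=5 → FL=W FR=W RL=S RR=S

t=7: FL=W FR=W RL=S RR=S
t=14: FL=S FR=S RL=W RR=W
t=17: FL=W FR=W RL=S RR=S
t=19: FL=W FR=W RL=S RR=S


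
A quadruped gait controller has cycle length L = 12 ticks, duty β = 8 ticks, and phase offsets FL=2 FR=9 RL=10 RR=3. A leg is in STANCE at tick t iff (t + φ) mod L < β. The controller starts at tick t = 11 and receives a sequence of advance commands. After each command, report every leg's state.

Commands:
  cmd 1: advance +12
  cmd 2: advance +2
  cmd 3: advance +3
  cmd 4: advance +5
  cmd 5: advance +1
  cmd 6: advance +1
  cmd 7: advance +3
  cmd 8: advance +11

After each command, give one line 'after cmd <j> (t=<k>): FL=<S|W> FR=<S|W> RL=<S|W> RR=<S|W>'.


after cmd 1 (t=23): FL=S FR=W RL=W RR=S
after cmd 2 (t=25): FL=S FR=W RL=W RR=S
after cmd 3 (t=28): FL=S FR=S RL=S RR=S
after cmd 4 (t=33): FL=W FR=S RL=S RR=S
after cmd 5 (t=34): FL=S FR=S RL=W RR=S
after cmd 6 (t=35): FL=S FR=W RL=W RR=S
after cmd 7 (t=38): FL=S FR=W RL=S RR=S
after cmd 8 (t=49): FL=S FR=W RL=W RR=S

start t=11: FL=S FR=W RL=W RR=S
cmd 1: advance +12 → t=23, phase=(1,8,9,2) → FL=S FR=W RL=W RR=S
cmd 2: advance +2 → t=25, phase=(3,10,11,4) → FL=S FR=W RL=W RR=S
cmd 3: advance +3 → t=28, phase=(6,1,2,7) → FL=S FR=S RL=S RR=S
cmd 4: advance +5 → t=33, phase=(11,6,7,0) → FL=W FR=S RL=S RR=S
cmd 5: advance +1 → t=34, phase=(0,7,8,1) → FL=S FR=S RL=W RR=S
cmd 6: advance +1 → t=35, phase=(1,8,9,2) → FL=S FR=W RL=W RR=S
cmd 7: advance +3 → t=38, phase=(4,11,0,5) → FL=S FR=W RL=S RR=S
cmd 8: advance +11 → t=49, phase=(3,10,11,4) → FL=S FR=W RL=W RR=S


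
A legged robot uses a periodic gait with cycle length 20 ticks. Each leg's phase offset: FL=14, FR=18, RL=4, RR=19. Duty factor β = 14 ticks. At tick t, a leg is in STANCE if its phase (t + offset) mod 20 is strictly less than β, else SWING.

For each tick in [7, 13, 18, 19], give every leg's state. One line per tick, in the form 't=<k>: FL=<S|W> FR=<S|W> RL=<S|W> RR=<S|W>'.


t=7: FL=S FR=S RL=S RR=S
t=13: FL=S FR=S RL=W RR=S
t=18: FL=S FR=W RL=S RR=W
t=19: FL=S FR=W RL=S RR=W

t=7: phase=(1,5,11,6) vs β=14 → FL=S FR=S RL=S RR=S
t=13: phase=(7,11,17,12) vs β=14 → FL=S FR=S RL=W RR=S
t=18: phase=(12,16,2,17) vs β=14 → FL=S FR=W RL=S RR=W
t=19: phase=(13,17,3,18) vs β=14 → FL=S FR=W RL=S RR=W


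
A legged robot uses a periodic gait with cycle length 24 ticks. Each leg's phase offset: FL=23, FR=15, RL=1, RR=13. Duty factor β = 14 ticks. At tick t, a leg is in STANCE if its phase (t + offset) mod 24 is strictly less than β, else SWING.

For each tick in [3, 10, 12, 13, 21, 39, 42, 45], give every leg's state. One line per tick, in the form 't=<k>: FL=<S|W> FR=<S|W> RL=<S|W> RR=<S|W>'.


t=3: FL=S FR=W RL=S RR=W
t=10: FL=S FR=S RL=S RR=W
t=12: FL=S FR=S RL=S RR=S
t=13: FL=S FR=S RL=W RR=S
t=21: FL=W FR=S RL=W RR=S
t=39: FL=W FR=S RL=W RR=S
t=42: FL=W FR=S RL=W RR=S
t=45: FL=W FR=S RL=W RR=S

t=3: phase=(2,18,4,16) vs β=14 → FL=S FR=W RL=S RR=W
t=10: phase=(9,1,11,23) vs β=14 → FL=S FR=S RL=S RR=W
t=12: phase=(11,3,13,1) vs β=14 → FL=S FR=S RL=S RR=S
t=13: phase=(12,4,14,2) vs β=14 → FL=S FR=S RL=W RR=S
t=21: phase=(20,12,22,10) vs β=14 → FL=W FR=S RL=W RR=S
t=39: phase=(14,6,16,4) vs β=14 → FL=W FR=S RL=W RR=S
t=42: phase=(17,9,19,7) vs β=14 → FL=W FR=S RL=W RR=S
t=45: phase=(20,12,22,10) vs β=14 → FL=W FR=S RL=W RR=S


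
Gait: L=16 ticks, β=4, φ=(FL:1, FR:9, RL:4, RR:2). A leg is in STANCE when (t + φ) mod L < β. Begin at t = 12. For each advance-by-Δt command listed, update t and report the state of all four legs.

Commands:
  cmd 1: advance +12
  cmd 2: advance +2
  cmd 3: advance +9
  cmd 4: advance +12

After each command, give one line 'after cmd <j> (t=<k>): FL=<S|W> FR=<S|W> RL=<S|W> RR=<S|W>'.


start t=12: FL=W FR=W RL=S RR=W
cmd 1: advance +12 → t=24, phase=(9,1,12,10) → FL=W FR=S RL=W RR=W
cmd 2: advance +2 → t=26, phase=(11,3,14,12) → FL=W FR=S RL=W RR=W
cmd 3: advance +9 → t=35, phase=(4,12,7,5) → FL=W FR=W RL=W RR=W
cmd 4: advance +12 → t=47, phase=(0,8,3,1) → FL=S FR=W RL=S RR=S

after cmd 1 (t=24): FL=W FR=S RL=W RR=W
after cmd 2 (t=26): FL=W FR=S RL=W RR=W
after cmd 3 (t=35): FL=W FR=W RL=W RR=W
after cmd 4 (t=47): FL=S FR=W RL=S RR=S


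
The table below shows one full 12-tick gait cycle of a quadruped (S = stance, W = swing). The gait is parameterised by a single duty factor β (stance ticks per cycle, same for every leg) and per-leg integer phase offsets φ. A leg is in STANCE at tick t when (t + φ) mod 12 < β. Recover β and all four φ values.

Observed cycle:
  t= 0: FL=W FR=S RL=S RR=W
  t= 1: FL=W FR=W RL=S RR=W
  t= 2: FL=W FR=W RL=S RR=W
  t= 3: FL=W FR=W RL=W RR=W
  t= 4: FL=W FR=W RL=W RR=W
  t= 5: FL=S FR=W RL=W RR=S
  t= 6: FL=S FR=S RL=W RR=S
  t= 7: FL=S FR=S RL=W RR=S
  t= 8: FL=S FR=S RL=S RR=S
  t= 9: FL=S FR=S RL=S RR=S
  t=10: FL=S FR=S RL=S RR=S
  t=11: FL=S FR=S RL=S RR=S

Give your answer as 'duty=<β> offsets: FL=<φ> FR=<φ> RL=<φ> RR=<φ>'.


duty β = stance ticks per leg = 7
FL: stance ticks = 7; W→S at t=5 → φ=7
FR: stance ticks = 7; W→S at t=6 → φ=6
RL: stance ticks = 7; W→S at t=8 → φ=4
RR: stance ticks = 7; W→S at t=5 → φ=7

duty=7 offsets: FL=7 FR=6 RL=4 RR=7


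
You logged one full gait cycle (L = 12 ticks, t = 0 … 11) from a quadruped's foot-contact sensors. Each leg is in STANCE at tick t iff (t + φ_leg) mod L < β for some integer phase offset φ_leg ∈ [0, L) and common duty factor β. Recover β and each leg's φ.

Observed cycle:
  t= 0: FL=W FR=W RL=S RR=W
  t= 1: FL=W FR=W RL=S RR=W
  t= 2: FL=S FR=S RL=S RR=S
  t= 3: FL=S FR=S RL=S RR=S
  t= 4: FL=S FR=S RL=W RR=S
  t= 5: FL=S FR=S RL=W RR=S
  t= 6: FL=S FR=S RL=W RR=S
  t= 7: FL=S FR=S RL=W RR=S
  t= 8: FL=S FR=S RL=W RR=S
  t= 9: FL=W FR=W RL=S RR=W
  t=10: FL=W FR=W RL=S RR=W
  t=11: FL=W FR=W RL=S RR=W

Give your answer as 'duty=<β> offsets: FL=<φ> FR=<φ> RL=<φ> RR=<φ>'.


duty=7 offsets: FL=10 FR=10 RL=3 RR=10

duty β = stance ticks per leg = 7
FL: stance ticks = 7; W→S at t=2 → φ=10
FR: stance ticks = 7; W→S at t=2 → φ=10
RL: stance ticks = 7; W→S at t=9 → φ=3
RR: stance ticks = 7; W→S at t=2 → φ=10


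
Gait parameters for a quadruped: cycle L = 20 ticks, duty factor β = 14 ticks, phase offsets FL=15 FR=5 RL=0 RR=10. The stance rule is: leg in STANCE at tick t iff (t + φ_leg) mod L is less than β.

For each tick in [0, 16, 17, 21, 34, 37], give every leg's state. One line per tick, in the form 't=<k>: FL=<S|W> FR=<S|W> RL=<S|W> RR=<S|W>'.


t=0: phase=(15,5,0,10) vs β=14 → FL=W FR=S RL=S RR=S
t=16: phase=(11,1,16,6) vs β=14 → FL=S FR=S RL=W RR=S
t=17: phase=(12,2,17,7) vs β=14 → FL=S FR=S RL=W RR=S
t=21: phase=(16,6,1,11) vs β=14 → FL=W FR=S RL=S RR=S
t=34: phase=(9,19,14,4) vs β=14 → FL=S FR=W RL=W RR=S
t=37: phase=(12,2,17,7) vs β=14 → FL=S FR=S RL=W RR=S

t=0: FL=W FR=S RL=S RR=S
t=16: FL=S FR=S RL=W RR=S
t=17: FL=S FR=S RL=W RR=S
t=21: FL=W FR=S RL=S RR=S
t=34: FL=S FR=W RL=W RR=S
t=37: FL=S FR=S RL=W RR=S


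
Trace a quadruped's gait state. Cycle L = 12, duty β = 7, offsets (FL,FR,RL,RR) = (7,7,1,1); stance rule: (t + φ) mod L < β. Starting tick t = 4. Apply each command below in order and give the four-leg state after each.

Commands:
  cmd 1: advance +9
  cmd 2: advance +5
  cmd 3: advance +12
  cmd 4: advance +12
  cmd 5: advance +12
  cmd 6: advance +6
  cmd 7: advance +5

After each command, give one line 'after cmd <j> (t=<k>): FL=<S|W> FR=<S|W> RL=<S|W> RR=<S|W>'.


after cmd 1 (t=13): FL=W FR=W RL=S RR=S
after cmd 2 (t=18): FL=S FR=S RL=W RR=W
after cmd 3 (t=30): FL=S FR=S RL=W RR=W
after cmd 4 (t=42): FL=S FR=S RL=W RR=W
after cmd 5 (t=54): FL=S FR=S RL=W RR=W
after cmd 6 (t=60): FL=W FR=W RL=S RR=S
after cmd 7 (t=65): FL=S FR=S RL=S RR=S

start t=4: FL=W FR=W RL=S RR=S
cmd 1: advance +9 → t=13, phase=(8,8,2,2) → FL=W FR=W RL=S RR=S
cmd 2: advance +5 → t=18, phase=(1,1,7,7) → FL=S FR=S RL=W RR=W
cmd 3: advance +12 → t=30, phase=(1,1,7,7) → FL=S FR=S RL=W RR=W
cmd 4: advance +12 → t=42, phase=(1,1,7,7) → FL=S FR=S RL=W RR=W
cmd 5: advance +12 → t=54, phase=(1,1,7,7) → FL=S FR=S RL=W RR=W
cmd 6: advance +6 → t=60, phase=(7,7,1,1) → FL=W FR=W RL=S RR=S
cmd 7: advance +5 → t=65, phase=(0,0,6,6) → FL=S FR=S RL=S RR=S


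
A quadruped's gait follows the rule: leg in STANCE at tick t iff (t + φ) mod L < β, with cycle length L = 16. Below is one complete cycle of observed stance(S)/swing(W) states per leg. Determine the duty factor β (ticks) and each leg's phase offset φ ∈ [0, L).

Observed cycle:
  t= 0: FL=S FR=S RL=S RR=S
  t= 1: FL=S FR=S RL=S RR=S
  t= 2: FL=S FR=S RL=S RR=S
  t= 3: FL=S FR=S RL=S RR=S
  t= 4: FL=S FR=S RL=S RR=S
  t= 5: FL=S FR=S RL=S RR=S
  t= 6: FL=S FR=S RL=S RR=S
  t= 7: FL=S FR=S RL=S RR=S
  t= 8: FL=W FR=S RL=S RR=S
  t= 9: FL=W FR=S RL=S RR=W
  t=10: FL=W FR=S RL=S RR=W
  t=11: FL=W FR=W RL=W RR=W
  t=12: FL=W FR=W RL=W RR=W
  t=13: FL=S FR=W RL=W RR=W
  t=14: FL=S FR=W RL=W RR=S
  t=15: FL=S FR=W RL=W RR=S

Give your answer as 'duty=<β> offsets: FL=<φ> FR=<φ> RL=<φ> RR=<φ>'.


duty=11 offsets: FL=3 FR=0 RL=0 RR=2

duty β = stance ticks per leg = 11
FL: stance ticks = 11; W→S at t=13 → φ=3
FR: stance ticks = 11; W→S at t=0 → φ=0
RL: stance ticks = 11; W→S at t=0 → φ=0
RR: stance ticks = 11; W→S at t=14 → φ=2


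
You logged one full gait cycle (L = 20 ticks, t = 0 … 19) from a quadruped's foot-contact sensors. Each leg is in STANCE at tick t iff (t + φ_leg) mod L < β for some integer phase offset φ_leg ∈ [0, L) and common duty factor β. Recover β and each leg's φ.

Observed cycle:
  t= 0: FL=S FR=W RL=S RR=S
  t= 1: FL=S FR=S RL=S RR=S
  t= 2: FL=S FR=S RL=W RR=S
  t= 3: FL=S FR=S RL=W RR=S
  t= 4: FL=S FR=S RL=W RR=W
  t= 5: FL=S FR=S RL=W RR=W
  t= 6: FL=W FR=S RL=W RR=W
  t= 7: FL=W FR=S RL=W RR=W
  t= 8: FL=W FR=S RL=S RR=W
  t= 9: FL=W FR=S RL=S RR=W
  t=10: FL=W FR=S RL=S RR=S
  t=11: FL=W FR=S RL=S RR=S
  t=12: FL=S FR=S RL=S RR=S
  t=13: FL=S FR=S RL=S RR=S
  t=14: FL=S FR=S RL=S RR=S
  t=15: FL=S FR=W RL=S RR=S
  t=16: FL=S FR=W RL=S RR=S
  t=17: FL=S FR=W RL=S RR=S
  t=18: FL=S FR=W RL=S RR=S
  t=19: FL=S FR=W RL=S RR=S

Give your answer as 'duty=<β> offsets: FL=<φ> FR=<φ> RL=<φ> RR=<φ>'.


duty=14 offsets: FL=8 FR=19 RL=12 RR=10

duty β = stance ticks per leg = 14
FL: stance ticks = 14; W→S at t=12 → φ=8
FR: stance ticks = 14; W→S at t=1 → φ=19
RL: stance ticks = 14; W→S at t=8 → φ=12
RR: stance ticks = 14; W→S at t=10 → φ=10


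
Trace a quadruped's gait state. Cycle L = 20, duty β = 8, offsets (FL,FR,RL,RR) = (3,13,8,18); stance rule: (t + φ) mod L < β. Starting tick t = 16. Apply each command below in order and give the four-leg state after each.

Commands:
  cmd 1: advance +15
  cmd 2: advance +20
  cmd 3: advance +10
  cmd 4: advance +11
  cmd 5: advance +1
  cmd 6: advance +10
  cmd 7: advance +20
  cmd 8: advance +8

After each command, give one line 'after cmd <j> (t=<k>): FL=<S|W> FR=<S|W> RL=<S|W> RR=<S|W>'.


start t=16: FL=W FR=W RL=S RR=W
cmd 1: advance +15 → t=31, phase=(14,4,19,9) → FL=W FR=S RL=W RR=W
cmd 2: advance +20 → t=51, phase=(14,4,19,9) → FL=W FR=S RL=W RR=W
cmd 3: advance +10 → t=61, phase=(4,14,9,19) → FL=S FR=W RL=W RR=W
cmd 4: advance +11 → t=72, phase=(15,5,0,10) → FL=W FR=S RL=S RR=W
cmd 5: advance +1 → t=73, phase=(16,6,1,11) → FL=W FR=S RL=S RR=W
cmd 6: advance +10 → t=83, phase=(6,16,11,1) → FL=S FR=W RL=W RR=S
cmd 7: advance +20 → t=103, phase=(6,16,11,1) → FL=S FR=W RL=W RR=S
cmd 8: advance +8 → t=111, phase=(14,4,19,9) → FL=W FR=S RL=W RR=W

after cmd 1 (t=31): FL=W FR=S RL=W RR=W
after cmd 2 (t=51): FL=W FR=S RL=W RR=W
after cmd 3 (t=61): FL=S FR=W RL=W RR=W
after cmd 4 (t=72): FL=W FR=S RL=S RR=W
after cmd 5 (t=73): FL=W FR=S RL=S RR=W
after cmd 6 (t=83): FL=S FR=W RL=W RR=S
after cmd 7 (t=103): FL=S FR=W RL=W RR=S
after cmd 8 (t=111): FL=W FR=S RL=W RR=W
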